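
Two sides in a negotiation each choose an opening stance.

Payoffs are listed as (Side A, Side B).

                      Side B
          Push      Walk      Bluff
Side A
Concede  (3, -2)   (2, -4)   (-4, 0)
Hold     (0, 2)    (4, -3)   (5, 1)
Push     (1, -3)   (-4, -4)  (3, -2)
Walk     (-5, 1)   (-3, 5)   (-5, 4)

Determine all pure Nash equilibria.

(Concede, Push): Side B can switch to Bluff (-2 → 0). Not NE.
(Concede, Walk): Side A can switch to Hold (2 → 4). Not NE.
(Concede, Bluff): Side A can switch to Hold (-4 → 5). Not NE.
(Hold, Push): Side A can switch to Concede (0 → 3). Not NE.
(Hold, Walk): Side B can switch to Push (-3 → 2). Not NE.
(Hold, Bluff): Side B can switch to Push (1 → 2). Not NE.
(Push, Push): Side A can switch to Concede (1 → 3). Not NE.
(Push, Walk): Side A can switch to Concede (-4 → 2). Not NE.
(Push, Bluff): Side A can switch to Hold (3 → 5). Not NE.
(Walk, Push): Side A can switch to Concede (-5 → 3). Not NE.
(Walk, Walk): Side A can switch to Concede (-3 → 2). Not NE.
(Walk, Bluff): Side A can switch to Concede (-5 → -4). Not NE.

There is no pure-strategy Nash equilibrium.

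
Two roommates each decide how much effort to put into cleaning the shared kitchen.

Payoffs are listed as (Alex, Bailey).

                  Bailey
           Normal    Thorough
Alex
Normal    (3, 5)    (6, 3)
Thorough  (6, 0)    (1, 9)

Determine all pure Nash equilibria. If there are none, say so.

There is no pure-strategy Nash equilibrium.

(Normal, Normal): Alex can switch to Thorough (3 → 6). Not NE.
(Normal, Thorough): Bailey can switch to Normal (3 → 5). Not NE.
(Thorough, Normal): Bailey can switch to Thorough (0 → 9). Not NE.
(Thorough, Thorough): Alex can switch to Normal (1 → 6). Not NE.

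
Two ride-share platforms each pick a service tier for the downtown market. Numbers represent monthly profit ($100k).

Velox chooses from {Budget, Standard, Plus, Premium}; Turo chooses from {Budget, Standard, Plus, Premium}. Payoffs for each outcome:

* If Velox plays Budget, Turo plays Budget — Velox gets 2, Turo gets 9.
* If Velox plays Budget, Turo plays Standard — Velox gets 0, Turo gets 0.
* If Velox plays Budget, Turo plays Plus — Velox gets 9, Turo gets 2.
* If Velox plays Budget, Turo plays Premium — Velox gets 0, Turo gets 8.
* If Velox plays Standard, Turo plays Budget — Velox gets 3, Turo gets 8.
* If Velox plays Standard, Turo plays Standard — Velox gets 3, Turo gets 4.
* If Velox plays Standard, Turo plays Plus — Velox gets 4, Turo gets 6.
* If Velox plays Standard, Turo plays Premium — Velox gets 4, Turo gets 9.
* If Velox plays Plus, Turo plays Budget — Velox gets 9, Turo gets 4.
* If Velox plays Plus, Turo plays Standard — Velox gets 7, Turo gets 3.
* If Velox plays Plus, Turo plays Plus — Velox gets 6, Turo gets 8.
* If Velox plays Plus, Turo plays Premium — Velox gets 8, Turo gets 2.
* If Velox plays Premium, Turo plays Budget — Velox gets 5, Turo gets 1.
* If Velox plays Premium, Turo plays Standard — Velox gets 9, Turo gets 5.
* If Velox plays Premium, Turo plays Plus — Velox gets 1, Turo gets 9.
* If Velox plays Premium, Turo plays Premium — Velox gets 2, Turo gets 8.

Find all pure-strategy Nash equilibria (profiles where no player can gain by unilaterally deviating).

This game has no pure Nash equilibrium.

(Budget, Budget): Velox can switch to Standard (2 → 3). Not NE.
(Budget, Standard): Velox can switch to Standard (0 → 3). Not NE.
(Budget, Plus): Turo can switch to Budget (2 → 9). Not NE.
(Budget, Premium): Velox can switch to Standard (0 → 4). Not NE.
(Standard, Budget): Velox can switch to Plus (3 → 9). Not NE.
(Standard, Standard): Velox can switch to Plus (3 → 7). Not NE.
(The remaining 10 profiles each have a profitable deviation by the same check.)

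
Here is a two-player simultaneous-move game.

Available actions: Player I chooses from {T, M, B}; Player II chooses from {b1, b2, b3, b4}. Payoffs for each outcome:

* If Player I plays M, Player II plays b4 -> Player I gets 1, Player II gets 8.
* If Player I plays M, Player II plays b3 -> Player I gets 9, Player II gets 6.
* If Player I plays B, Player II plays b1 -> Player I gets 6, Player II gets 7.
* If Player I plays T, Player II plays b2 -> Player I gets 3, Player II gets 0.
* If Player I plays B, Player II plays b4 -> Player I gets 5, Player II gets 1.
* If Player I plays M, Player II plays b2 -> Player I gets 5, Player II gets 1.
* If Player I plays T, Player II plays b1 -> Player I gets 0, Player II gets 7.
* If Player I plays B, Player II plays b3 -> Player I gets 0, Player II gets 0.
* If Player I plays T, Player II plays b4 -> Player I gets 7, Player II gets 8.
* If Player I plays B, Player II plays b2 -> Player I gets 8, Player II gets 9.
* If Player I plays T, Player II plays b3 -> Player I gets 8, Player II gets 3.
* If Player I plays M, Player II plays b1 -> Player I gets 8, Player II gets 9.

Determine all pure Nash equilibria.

Pure-strategy Nash equilibria: (T, b4) and (M, b1) and (B, b2)

Player I against b1: payoffs 0, 8, 6 → best response M.
Player I against b2: payoffs 3, 5, 8 → best response B.
Player I against b3: payoffs 8, 9, 0 → best response M.
Player I against b4: payoffs 7, 1, 5 → best response T.
Player II against T: payoffs 7, 0, 3, 8 → best response b4.
Player II against M: payoffs 9, 1, 6, 8 → best response b1.
Player II against B: payoffs 7, 9, 0, 1 → best response b2.
Mutual best responses: (T, b4); (M, b1); (B, b2).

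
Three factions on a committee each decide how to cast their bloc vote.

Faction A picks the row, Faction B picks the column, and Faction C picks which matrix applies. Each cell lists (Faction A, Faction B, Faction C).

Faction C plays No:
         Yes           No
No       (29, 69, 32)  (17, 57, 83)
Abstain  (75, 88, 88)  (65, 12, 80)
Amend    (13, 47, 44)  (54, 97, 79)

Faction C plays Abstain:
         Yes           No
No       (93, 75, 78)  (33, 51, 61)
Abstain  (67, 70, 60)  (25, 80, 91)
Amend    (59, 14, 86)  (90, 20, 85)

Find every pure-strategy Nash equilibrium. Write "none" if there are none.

(No, Yes, No): Faction A can switch to Abstain (29 → 75). Not NE.
(No, Yes, Abstain): Faction A gets 93, best alternative 67; Faction B gets 75, best alternative 51; Faction C gets 78, best alternative 32. No profitable deviation — NE.
(No, No, No): Faction A can switch to Abstain (17 → 65). Not NE.
(No, No, Abstain): Faction A can switch to Amend (33 → 90). Not NE.
(Abstain, Yes, No): Faction A gets 75, best alternative 29; Faction B gets 88, best alternative 12; Faction C gets 88, best alternative 60. No profitable deviation — NE.
(Abstain, Yes, Abstain): Faction A can switch to No (67 → 93). Not NE.
(Abstain, No, No): Faction B can switch to Yes (12 → 88). Not NE.
(Abstain, No, Abstain): Faction A can switch to No (25 → 33). Not NE.
(Amend, Yes, No): Faction A can switch to No (13 → 29). Not NE.
(Amend, Yes, Abstain): Faction A can switch to No (59 → 93). Not NE.
(Amend, No, Abstain): Faction A gets 90, best alternative 33; Faction B gets 20, best alternative 14; Faction C gets 85, best alternative 79. No profitable deviation — NE.
(The remaining 1 profile has a profitable deviation by the same check.)

(No, Yes, Abstain), (Abstain, Yes, No), (Amend, No, Abstain)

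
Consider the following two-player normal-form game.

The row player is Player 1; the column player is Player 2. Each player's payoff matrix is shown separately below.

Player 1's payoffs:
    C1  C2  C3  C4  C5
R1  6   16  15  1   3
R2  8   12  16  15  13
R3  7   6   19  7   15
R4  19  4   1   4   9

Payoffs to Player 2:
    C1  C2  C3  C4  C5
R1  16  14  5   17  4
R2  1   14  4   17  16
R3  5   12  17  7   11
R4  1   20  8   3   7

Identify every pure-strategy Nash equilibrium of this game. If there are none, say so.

(R2, C4) and (R3, C3)

(R1, C1): Player 1 can switch to R2 (6 → 8). Not NE.
(R1, C2): Player 2 can switch to C1 (14 → 16). Not NE.
(R1, C3): Player 1 can switch to R2 (15 → 16). Not NE.
(R1, C4): Player 1 can switch to R2 (1 → 15). Not NE.
(R1, C5): Player 1 can switch to R2 (3 → 13). Not NE.
(R2, C1): Player 1 can switch to R4 (8 → 19). Not NE.
(R2, C2): Player 1 can switch to R1 (12 → 16). Not NE.
(R2, C3): Player 1 can switch to R3 (16 → 19). Not NE.
(R2, C4): Player 1 gets 15, best alternative 7; Player 2 gets 17, best alternative 16. No profitable deviation — NE.
(R2, C5): Player 1 can switch to R3 (13 → 15). Not NE.
(R3, C1): Player 1 can switch to R2 (7 → 8). Not NE.
(R3, C3): Player 1 gets 19, best alternative 16; Player 2 gets 17, best alternative 12. No profitable deviation — NE.
(The remaining 8 profiles each have a profitable deviation by the same check.)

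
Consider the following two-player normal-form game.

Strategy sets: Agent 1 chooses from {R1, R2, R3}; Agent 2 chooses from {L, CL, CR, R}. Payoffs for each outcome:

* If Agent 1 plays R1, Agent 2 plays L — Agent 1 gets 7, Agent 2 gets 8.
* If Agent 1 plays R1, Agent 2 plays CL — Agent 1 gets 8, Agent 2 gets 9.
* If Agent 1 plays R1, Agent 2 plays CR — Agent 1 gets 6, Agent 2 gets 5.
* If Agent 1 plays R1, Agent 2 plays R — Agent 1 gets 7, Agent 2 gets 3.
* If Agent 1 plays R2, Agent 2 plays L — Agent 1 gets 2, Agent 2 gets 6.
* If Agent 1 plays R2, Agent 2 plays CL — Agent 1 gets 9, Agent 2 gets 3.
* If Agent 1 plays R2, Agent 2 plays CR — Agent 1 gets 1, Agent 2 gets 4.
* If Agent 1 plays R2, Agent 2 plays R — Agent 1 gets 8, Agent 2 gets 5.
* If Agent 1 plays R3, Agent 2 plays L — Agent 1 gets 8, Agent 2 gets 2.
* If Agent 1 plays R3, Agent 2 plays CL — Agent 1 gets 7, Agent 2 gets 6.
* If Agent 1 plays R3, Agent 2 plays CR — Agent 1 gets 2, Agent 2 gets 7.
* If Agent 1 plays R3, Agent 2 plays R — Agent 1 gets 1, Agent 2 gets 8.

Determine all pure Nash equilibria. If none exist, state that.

(R1, L): Agent 1 can switch to R3 (7 → 8). Not NE.
(R1, CL): Agent 1 can switch to R2 (8 → 9). Not NE.
(R1, CR): Agent 2 can switch to L (5 → 8). Not NE.
(R1, R): Agent 1 can switch to R2 (7 → 8). Not NE.
(R2, L): Agent 1 can switch to R1 (2 → 7). Not NE.
(R2, CL): Agent 2 can switch to L (3 → 6). Not NE.
(R2, CR): Agent 1 can switch to R1 (1 → 6). Not NE.
(R2, R): Agent 2 can switch to L (5 → 6). Not NE.
(R3, L): Agent 2 can switch to CL (2 → 6). Not NE.
(R3, CL): Agent 1 can switch to R1 (7 → 8). Not NE.
(The remaining 2 profiles each have a profitable deviation by the same check.)

There is no pure-strategy Nash equilibrium.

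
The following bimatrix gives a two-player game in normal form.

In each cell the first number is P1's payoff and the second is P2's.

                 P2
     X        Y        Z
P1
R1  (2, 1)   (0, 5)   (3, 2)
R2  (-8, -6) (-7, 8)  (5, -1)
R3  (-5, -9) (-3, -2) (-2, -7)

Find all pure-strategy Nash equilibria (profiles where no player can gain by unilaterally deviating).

Pure NE: (R1, Y)

For each player, find the best response to each opponent profile; mutual best responses are the pure NE.
P1 against X: payoffs 2, -8, -5 → best response R1.
P1 against Y: payoffs 0, -7, -3 → best response R1.
P1 against Z: payoffs 3, 5, -2 → best response R2.
P2 against R1: payoffs 1, 5, 2 → best response Y.
P2 against R2: payoffs -6, 8, -1 → best response Y.
P2 against R3: payoffs -9, -2, -7 → best response Y.
Mutual best responses: (R1, Y).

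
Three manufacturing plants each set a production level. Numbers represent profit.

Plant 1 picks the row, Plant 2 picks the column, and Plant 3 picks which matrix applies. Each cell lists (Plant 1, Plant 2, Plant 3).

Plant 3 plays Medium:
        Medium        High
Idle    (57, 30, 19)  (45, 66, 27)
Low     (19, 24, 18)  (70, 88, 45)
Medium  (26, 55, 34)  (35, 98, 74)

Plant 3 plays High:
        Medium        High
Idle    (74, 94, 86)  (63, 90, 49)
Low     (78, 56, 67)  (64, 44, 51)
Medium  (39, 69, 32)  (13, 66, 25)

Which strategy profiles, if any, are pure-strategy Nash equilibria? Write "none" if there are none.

The unique pure-strategy Nash equilibrium is (Low, Medium, High).

For each strategy profile, look for a profitable unilateral deviation.
(Idle, Medium, Medium): Plant 2 can switch to High (30 → 66). Not NE.
(Idle, Medium, High): Plant 1 can switch to Low (74 → 78). Not NE.
(Idle, High, Medium): Plant 1 can switch to Low (45 → 70). Not NE.
(Idle, High, High): Plant 1 can switch to Low (63 → 64). Not NE.
(Low, Medium, Medium): Plant 1 can switch to Idle (19 → 57). Not NE.
(Low, Medium, High): Plant 1 gets 78, best alternative 74; Plant 2 gets 56, best alternative 44; Plant 3 gets 67, best alternative 18. No profitable deviation — NE.
(Low, High, Medium): Plant 3 can switch to High (45 → 51). Not NE.
(Low, High, High): Plant 2 can switch to Medium (44 → 56). Not NE.
(Medium, Medium, Medium): Plant 1 can switch to Idle (26 → 57). Not NE.
(Medium, Medium, High): Plant 1 can switch to Idle (39 → 74). Not NE.
(Medium, High, Medium): Plant 1 can switch to Idle (35 → 45). Not NE.
(The remaining 1 profile has a profitable deviation by the same check.)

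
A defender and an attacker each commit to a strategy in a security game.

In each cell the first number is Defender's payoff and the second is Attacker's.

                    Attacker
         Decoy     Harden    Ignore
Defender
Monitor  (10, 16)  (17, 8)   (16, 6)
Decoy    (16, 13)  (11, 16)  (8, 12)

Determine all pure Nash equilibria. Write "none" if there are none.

(Monitor, Decoy): Defender can switch to Decoy (10 → 16). Not NE.
(Monitor, Harden): Attacker can switch to Decoy (8 → 16). Not NE.
(Monitor, Ignore): Attacker can switch to Decoy (6 → 16). Not NE.
(Decoy, Decoy): Attacker can switch to Harden (13 → 16). Not NE.
(Decoy, Harden): Defender can switch to Monitor (11 → 17). Not NE.
(Decoy, Ignore): Defender can switch to Monitor (8 → 16). Not NE.

none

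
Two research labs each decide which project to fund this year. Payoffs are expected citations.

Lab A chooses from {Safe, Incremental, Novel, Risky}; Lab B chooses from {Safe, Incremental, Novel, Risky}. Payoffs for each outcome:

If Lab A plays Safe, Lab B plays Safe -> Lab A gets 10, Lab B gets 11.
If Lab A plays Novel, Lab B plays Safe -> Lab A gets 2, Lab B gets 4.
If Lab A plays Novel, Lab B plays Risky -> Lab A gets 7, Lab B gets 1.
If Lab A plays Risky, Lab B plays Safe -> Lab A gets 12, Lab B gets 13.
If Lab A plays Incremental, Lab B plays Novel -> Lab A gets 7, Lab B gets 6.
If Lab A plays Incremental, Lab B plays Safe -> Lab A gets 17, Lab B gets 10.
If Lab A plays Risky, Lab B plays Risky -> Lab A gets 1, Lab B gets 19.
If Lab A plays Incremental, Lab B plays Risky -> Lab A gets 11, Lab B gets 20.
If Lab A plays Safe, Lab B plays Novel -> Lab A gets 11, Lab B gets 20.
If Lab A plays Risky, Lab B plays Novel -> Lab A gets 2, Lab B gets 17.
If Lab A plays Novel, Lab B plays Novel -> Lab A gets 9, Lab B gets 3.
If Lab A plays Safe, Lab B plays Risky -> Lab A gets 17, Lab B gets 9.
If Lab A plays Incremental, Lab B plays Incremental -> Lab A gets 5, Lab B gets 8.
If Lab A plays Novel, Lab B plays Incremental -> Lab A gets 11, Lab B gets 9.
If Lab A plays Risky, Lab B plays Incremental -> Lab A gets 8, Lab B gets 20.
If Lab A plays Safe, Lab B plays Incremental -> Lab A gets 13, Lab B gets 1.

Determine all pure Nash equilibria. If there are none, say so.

(Safe, Safe): Lab A can switch to Incremental (10 → 17). Not NE.
(Safe, Incremental): Lab B can switch to Safe (1 → 11). Not NE.
(Safe, Novel): Lab A gets 11, best alternative 9; Lab B gets 20, best alternative 11. No profitable deviation — NE.
(Safe, Risky): Lab B can switch to Safe (9 → 11). Not NE.
(Incremental, Safe): Lab B can switch to Risky (10 → 20). Not NE.
(Incremental, Incremental): Lab A can switch to Safe (5 → 13). Not NE.
(Incremental, Novel): Lab A can switch to Safe (7 → 11). Not NE.
(Incremental, Risky): Lab A can switch to Safe (11 → 17). Not NE.
(Novel, Safe): Lab A can switch to Safe (2 → 10). Not NE.
(Novel, Incremental): Lab A can switch to Safe (11 → 13). Not NE.
(Novel, Novel): Lab A can switch to Safe (9 → 11). Not NE.
(The remaining 5 profiles each have a profitable deviation by the same check.)

(Safe, Novel)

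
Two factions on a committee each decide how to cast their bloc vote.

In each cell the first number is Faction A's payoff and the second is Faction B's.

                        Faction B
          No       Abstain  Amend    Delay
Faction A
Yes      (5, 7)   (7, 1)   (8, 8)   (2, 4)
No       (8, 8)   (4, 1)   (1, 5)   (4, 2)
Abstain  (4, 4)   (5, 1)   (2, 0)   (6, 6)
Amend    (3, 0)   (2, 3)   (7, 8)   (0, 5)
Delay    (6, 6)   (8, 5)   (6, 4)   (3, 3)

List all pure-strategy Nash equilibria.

Pure-strategy Nash equilibria: (Yes, Amend), (No, No), (Abstain, Delay)

(Yes, No): Faction A can switch to No (5 → 8). Not NE.
(Yes, Abstain): Faction A can switch to Delay (7 → 8). Not NE.
(Yes, Amend): Faction A gets 8, best alternative 7; Faction B gets 8, best alternative 7. No profitable deviation — NE.
(Yes, Delay): Faction A can switch to No (2 → 4). Not NE.
(No, No): Faction A gets 8, best alternative 6; Faction B gets 8, best alternative 5. No profitable deviation — NE.
(No, Abstain): Faction A can switch to Yes (4 → 7). Not NE.
(No, Amend): Faction A can switch to Yes (1 → 8). Not NE.
(No, Delay): Faction A can switch to Abstain (4 → 6). Not NE.
(Abstain, Delay): Faction A gets 6, best alternative 4; Faction B gets 6, best alternative 4. No profitable deviation — NE.
(The remaining 11 profiles each have a profitable deviation by the same check.)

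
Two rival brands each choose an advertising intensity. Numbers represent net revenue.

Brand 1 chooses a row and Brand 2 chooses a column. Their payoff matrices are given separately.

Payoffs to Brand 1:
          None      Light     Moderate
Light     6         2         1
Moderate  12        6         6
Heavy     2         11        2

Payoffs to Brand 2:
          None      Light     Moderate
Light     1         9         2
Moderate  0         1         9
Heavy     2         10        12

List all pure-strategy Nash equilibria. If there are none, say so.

(Light, None): Brand 1 can switch to Moderate (6 → 12). Not NE.
(Light, Light): Brand 1 can switch to Moderate (2 → 6). Not NE.
(Light, Moderate): Brand 1 can switch to Moderate (1 → 6). Not NE.
(Moderate, None): Brand 2 can switch to Light (0 → 1). Not NE.
(Moderate, Light): Brand 1 can switch to Heavy (6 → 11). Not NE.
(Moderate, Moderate): Brand 1 gets 6, best alternative 2; Brand 2 gets 9, best alternative 1. No profitable deviation — NE.
(Heavy, None): Brand 1 can switch to Light (2 → 6). Not NE.
(The remaining 2 profiles each have a profitable deviation by the same check.)

The unique pure-strategy Nash equilibrium is (Moderate, Moderate).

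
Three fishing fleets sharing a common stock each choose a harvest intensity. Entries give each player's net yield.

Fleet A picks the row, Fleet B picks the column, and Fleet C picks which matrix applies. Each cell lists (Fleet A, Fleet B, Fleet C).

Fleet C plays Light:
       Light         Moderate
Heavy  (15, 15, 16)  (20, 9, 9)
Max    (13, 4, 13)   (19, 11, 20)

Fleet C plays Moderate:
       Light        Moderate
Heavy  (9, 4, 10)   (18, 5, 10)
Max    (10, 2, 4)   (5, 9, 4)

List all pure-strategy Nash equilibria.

Check each profile: it is a Nash equilibrium iff no player can strictly gain by switching unilaterally.
(Heavy, Light, Light): Fleet A gets 15, best alternative 13; Fleet B gets 15, best alternative 9; Fleet C gets 16, best alternative 10. No profitable deviation — NE.
(Heavy, Light, Moderate): Fleet A can switch to Max (9 → 10). Not NE.
(Heavy, Moderate, Light): Fleet B can switch to Light (9 → 15). Not NE.
(Heavy, Moderate, Moderate): Fleet A gets 18, best alternative 5; Fleet B gets 5, best alternative 4; Fleet C gets 10, best alternative 9. No profitable deviation — NE.
(Max, Light, Light): Fleet A can switch to Heavy (13 → 15). Not NE.
(Max, Light, Moderate): Fleet B can switch to Moderate (2 → 9). Not NE.
(Max, Moderate, Light): Fleet A can switch to Heavy (19 → 20). Not NE.
(Max, Moderate, Moderate): Fleet A can switch to Heavy (5 → 18). Not NE.

Pure-strategy Nash equilibria: (Heavy, Light, Light) and (Heavy, Moderate, Moderate)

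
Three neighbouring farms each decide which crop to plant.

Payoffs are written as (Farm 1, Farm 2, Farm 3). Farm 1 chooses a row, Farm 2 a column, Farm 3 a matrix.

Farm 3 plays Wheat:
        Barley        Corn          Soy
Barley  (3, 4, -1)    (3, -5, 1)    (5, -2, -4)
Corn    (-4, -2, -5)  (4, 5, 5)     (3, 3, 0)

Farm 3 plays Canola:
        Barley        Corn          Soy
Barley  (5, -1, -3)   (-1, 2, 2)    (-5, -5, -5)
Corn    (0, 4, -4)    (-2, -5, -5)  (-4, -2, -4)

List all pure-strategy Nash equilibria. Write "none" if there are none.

Pure-strategy Nash equilibria: (Barley, Barley, Wheat) and (Barley, Corn, Canola) and (Corn, Corn, Wheat)

(Barley, Barley, Wheat): Farm 1 gets 3, best alternative -4; Farm 2 gets 4, best alternative -2; Farm 3 gets -1, best alternative -3. No profitable deviation — NE.
(Barley, Barley, Canola): Farm 2 can switch to Corn (-1 → 2). Not NE.
(Barley, Corn, Wheat): Farm 1 can switch to Corn (3 → 4). Not NE.
(Barley, Corn, Canola): Farm 1 gets -1, best alternative -2; Farm 2 gets 2, best alternative -1; Farm 3 gets 2, best alternative 1. No profitable deviation — NE.
(Barley, Soy, Wheat): Farm 2 can switch to Barley (-2 → 4). Not NE.
(Barley, Soy, Canola): Farm 1 can switch to Corn (-5 → -4). Not NE.
(Corn, Barley, Wheat): Farm 1 can switch to Barley (-4 → 3). Not NE.
(Corn, Barley, Canola): Farm 1 can switch to Barley (0 → 5). Not NE.
(Corn, Corn, Wheat): Farm 1 gets 4, best alternative 3; Farm 2 gets 5, best alternative 3; Farm 3 gets 5, best alternative -5. No profitable deviation — NE.
(Corn, Corn, Canola): Farm 1 can switch to Barley (-2 → -1). Not NE.
(Corn, Soy, Wheat): Farm 1 can switch to Barley (3 → 5). Not NE.
(Corn, Soy, Canola): Farm 2 can switch to Barley (-2 → 4). Not NE.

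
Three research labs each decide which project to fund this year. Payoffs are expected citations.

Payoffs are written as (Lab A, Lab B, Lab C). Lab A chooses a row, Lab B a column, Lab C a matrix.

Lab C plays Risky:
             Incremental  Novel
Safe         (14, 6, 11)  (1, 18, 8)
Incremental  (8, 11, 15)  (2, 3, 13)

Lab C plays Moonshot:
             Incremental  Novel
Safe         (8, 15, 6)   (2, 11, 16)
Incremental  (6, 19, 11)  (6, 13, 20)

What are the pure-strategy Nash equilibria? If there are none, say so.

(Safe, Incremental, Risky): Lab B can switch to Novel (6 → 18). Not NE.
(Safe, Incremental, Moonshot): Lab C can switch to Risky (6 → 11). Not NE.
(Safe, Novel, Risky): Lab A can switch to Incremental (1 → 2). Not NE.
(Safe, Novel, Moonshot): Lab A can switch to Incremental (2 → 6). Not NE.
(Incremental, Incremental, Risky): Lab A can switch to Safe (8 → 14). Not NE.
(Incremental, Incremental, Moonshot): Lab A can switch to Safe (6 → 8). Not NE.
(Incremental, Novel, Risky): Lab B can switch to Incremental (3 → 11). Not NE.
(Incremental, Novel, Moonshot): Lab B can switch to Incremental (13 → 19). Not NE.

There is no pure-strategy Nash equilibrium.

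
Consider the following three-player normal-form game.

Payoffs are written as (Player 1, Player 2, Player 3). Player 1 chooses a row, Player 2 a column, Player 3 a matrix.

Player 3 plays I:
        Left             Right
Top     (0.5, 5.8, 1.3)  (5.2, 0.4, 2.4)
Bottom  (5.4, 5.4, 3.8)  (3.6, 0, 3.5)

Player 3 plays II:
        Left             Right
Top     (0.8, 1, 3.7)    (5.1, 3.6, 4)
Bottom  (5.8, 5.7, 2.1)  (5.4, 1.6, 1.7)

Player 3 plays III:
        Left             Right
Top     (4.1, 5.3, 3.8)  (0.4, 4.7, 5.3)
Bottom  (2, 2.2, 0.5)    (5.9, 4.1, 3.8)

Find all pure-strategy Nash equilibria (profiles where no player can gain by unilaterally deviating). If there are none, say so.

(Top, Left, I): Player 1 can switch to Bottom (0.5 → 5.4). Not NE.
(Top, Left, II): Player 1 can switch to Bottom (0.8 → 5.8). Not NE.
(Top, Left, III): Player 1 gets 4.1, best alternative 2; Player 2 gets 5.3, best alternative 4.7; Player 3 gets 3.8, best alternative 3.7. No profitable deviation — NE.
(Top, Right, I): Player 2 can switch to Left (0.4 → 5.8). Not NE.
(Top, Right, II): Player 1 can switch to Bottom (5.1 → 5.4). Not NE.
(Top, Right, III): Player 1 can switch to Bottom (0.4 → 5.9). Not NE.
(Bottom, Left, I): Player 1 gets 5.4, best alternative 0.5; Player 2 gets 5.4, best alternative 0; Player 3 gets 3.8, best alternative 2.1. No profitable deviation — NE.
(Bottom, Left, II): Player 3 can switch to I (2.1 → 3.8). Not NE.
(Bottom, Left, III): Player 1 can switch to Top (2 → 4.1). Not NE.
(Bottom, Right, I): Player 1 can switch to Top (3.6 → 5.2). Not NE.
(Bottom, Right, II): Player 2 can switch to Left (1.6 → 5.7). Not NE.
(Bottom, Right, III): Player 1 gets 5.9, best alternative 0.4; Player 2 gets 4.1, best alternative 2.2; Player 3 gets 3.8, best alternative 3.5. No profitable deviation — NE.

The pure Nash equilibria are (Top, Left, III); (Bottom, Left, I); (Bottom, Right, III).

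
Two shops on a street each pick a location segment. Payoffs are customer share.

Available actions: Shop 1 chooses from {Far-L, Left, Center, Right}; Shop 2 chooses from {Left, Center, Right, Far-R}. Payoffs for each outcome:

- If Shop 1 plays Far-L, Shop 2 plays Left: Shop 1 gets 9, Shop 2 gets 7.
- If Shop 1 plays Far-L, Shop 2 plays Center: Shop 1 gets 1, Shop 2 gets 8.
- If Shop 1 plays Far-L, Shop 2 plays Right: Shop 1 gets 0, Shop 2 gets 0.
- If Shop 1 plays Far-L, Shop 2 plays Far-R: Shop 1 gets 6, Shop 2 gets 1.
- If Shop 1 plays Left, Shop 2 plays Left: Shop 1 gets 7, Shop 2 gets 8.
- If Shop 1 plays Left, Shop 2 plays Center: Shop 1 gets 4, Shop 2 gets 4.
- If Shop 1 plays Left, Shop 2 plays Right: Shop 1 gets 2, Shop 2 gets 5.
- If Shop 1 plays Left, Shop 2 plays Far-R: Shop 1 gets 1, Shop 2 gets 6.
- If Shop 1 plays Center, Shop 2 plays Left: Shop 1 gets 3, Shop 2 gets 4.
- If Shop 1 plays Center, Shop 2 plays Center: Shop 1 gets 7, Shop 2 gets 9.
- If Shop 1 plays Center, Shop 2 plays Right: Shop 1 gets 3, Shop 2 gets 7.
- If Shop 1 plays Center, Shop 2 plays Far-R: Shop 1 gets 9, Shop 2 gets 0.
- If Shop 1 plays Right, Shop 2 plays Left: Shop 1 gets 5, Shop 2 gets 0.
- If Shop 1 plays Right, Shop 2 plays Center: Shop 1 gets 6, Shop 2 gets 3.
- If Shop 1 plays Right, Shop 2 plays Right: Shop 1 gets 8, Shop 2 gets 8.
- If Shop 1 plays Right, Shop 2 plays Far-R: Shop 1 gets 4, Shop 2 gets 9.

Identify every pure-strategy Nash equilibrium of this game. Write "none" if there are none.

Check each profile: it is a Nash equilibrium iff no player can strictly gain by switching unilaterally.
(Far-L, Left): Shop 2 can switch to Center (7 → 8). Not NE.
(Far-L, Center): Shop 1 can switch to Left (1 → 4). Not NE.
(Far-L, Right): Shop 1 can switch to Left (0 → 2). Not NE.
(Far-L, Far-R): Shop 1 can switch to Center (6 → 9). Not NE.
(Left, Left): Shop 1 can switch to Far-L (7 → 9). Not NE.
(Left, Center): Shop 1 can switch to Center (4 → 7). Not NE.
(Left, Right): Shop 1 can switch to Center (2 → 3). Not NE.
(Left, Far-R): Shop 1 can switch to Far-L (1 → 6). Not NE.
(Center, Left): Shop 1 can switch to Far-L (3 → 9). Not NE.
(Center, Center): Shop 1 gets 7, best alternative 6; Shop 2 gets 9, best alternative 7. No profitable deviation — NE.
(Center, Right): Shop 1 can switch to Right (3 → 8). Not NE.
(Center, Far-R): Shop 2 can switch to Left (0 → 4). Not NE.
(Right, Left): Shop 1 can switch to Far-L (5 → 9). Not NE.
(The remaining 3 profiles each have a profitable deviation by the same check.)

(Center, Center)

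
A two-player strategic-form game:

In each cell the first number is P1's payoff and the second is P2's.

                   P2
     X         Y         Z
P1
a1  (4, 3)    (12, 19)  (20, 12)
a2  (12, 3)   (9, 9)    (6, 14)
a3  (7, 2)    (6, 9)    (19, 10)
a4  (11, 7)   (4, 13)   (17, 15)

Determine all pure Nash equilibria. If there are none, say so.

(a1, Y)

P1 against X: payoffs 4, 12, 7, 11 → best response a2.
P1 against Y: payoffs 12, 9, 6, 4 → best response a1.
P1 against Z: payoffs 20, 6, 19, 17 → best response a1.
P2 against a1: payoffs 3, 19, 12 → best response Y.
P2 against a2: payoffs 3, 9, 14 → best response Z.
P2 against a3: payoffs 2, 9, 10 → best response Z.
P2 against a4: payoffs 7, 13, 15 → best response Z.
Mutual best responses: (a1, Y).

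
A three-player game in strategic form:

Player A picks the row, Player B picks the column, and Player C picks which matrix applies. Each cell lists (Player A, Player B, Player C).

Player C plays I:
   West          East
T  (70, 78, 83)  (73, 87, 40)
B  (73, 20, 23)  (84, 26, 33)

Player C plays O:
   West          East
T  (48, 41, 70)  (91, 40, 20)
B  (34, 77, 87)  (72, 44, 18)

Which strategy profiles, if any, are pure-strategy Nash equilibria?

Player A against (West, I): payoffs 70, 73 → best response B.
Player A against (West, O): payoffs 48, 34 → best response T.
Player A against (East, I): payoffs 73, 84 → best response B.
Player A against (East, O): payoffs 91, 72 → best response T.
Player B against (T, I): payoffs 78, 87 → best response East.
Player B against (T, O): payoffs 41, 40 → best response West.
Player B against (B, I): payoffs 20, 26 → best response East.
Player B against (B, O): payoffs 77, 44 → best response West.
Player C against (T, West): payoffs 83, 70 → best response I.
Player C against (T, East): payoffs 40, 20 → best response I.
Player C against (B, West): payoffs 23, 87 → best response O.
Player C against (B, East): payoffs 33, 18 → best response I.
Mutual best responses: (B, East, I).

The unique pure-strategy Nash equilibrium is (B, East, I).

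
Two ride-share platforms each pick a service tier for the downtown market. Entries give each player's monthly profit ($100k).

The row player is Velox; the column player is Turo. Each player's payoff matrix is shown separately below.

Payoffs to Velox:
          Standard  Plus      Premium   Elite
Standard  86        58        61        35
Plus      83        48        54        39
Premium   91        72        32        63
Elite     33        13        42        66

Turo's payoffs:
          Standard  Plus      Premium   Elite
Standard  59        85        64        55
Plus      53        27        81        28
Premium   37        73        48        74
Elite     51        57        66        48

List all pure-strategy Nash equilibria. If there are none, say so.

none

Check each profile: it is a Nash equilibrium iff no player can strictly gain by switching unilaterally.
(Standard, Standard): Velox can switch to Premium (86 → 91). Not NE.
(Standard, Plus): Velox can switch to Premium (58 → 72). Not NE.
(Standard, Premium): Turo can switch to Plus (64 → 85). Not NE.
(Standard, Elite): Velox can switch to Plus (35 → 39). Not NE.
(Plus, Standard): Velox can switch to Standard (83 → 86). Not NE.
(Plus, Plus): Velox can switch to Standard (48 → 58). Not NE.
(Plus, Premium): Velox can switch to Standard (54 → 61). Not NE.
(Plus, Elite): Velox can switch to Premium (39 → 63). Not NE.
(Premium, Standard): Turo can switch to Plus (37 → 73). Not NE.
(Premium, Plus): Turo can switch to Elite (73 → 74). Not NE.
(The remaining 6 profiles each have a profitable deviation by the same check.)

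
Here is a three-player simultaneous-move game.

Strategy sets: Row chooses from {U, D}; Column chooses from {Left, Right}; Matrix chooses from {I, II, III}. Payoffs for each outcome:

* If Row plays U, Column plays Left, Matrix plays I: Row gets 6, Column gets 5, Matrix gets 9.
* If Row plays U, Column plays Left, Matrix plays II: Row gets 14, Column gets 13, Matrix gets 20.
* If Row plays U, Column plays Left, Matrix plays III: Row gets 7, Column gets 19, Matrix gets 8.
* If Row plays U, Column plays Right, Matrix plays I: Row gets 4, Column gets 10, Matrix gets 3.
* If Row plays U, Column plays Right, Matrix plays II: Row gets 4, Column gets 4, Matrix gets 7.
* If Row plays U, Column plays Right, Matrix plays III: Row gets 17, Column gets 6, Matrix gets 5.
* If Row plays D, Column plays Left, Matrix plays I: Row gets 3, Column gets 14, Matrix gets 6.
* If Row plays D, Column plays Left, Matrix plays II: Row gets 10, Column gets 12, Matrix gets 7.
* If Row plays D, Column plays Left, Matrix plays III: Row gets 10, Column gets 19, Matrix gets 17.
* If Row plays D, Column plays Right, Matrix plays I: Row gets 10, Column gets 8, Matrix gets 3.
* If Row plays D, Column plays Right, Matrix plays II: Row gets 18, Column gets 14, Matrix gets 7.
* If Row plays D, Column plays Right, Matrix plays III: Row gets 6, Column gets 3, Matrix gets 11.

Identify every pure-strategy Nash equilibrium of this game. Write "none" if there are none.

(U, Left, I): Column can switch to Right (5 → 10). Not NE.
(U, Left, II): Row gets 14, best alternative 10; Column gets 13, best alternative 4; Matrix gets 20, best alternative 9. No profitable deviation — NE.
(U, Left, III): Row can switch to D (7 → 10). Not NE.
(U, Right, I): Row can switch to D (4 → 10). Not NE.
(U, Right, II): Row can switch to D (4 → 18). Not NE.
(U, Right, III): Column can switch to Left (6 → 19). Not NE.
(D, Left, I): Row can switch to U (3 → 6). Not NE.
(D, Left, II): Row can switch to U (10 → 14). Not NE.
(D, Left, III): Row gets 10, best alternative 7; Column gets 19, best alternative 3; Matrix gets 17, best alternative 7. No profitable deviation — NE.
(D, Right, I): Column can switch to Left (8 → 14). Not NE.
(D, Right, II): Matrix can switch to III (7 → 11). Not NE.
(D, Right, III): Row can switch to U (6 → 17). Not NE.

Pure-strategy Nash equilibria: (U, Left, II) and (D, Left, III)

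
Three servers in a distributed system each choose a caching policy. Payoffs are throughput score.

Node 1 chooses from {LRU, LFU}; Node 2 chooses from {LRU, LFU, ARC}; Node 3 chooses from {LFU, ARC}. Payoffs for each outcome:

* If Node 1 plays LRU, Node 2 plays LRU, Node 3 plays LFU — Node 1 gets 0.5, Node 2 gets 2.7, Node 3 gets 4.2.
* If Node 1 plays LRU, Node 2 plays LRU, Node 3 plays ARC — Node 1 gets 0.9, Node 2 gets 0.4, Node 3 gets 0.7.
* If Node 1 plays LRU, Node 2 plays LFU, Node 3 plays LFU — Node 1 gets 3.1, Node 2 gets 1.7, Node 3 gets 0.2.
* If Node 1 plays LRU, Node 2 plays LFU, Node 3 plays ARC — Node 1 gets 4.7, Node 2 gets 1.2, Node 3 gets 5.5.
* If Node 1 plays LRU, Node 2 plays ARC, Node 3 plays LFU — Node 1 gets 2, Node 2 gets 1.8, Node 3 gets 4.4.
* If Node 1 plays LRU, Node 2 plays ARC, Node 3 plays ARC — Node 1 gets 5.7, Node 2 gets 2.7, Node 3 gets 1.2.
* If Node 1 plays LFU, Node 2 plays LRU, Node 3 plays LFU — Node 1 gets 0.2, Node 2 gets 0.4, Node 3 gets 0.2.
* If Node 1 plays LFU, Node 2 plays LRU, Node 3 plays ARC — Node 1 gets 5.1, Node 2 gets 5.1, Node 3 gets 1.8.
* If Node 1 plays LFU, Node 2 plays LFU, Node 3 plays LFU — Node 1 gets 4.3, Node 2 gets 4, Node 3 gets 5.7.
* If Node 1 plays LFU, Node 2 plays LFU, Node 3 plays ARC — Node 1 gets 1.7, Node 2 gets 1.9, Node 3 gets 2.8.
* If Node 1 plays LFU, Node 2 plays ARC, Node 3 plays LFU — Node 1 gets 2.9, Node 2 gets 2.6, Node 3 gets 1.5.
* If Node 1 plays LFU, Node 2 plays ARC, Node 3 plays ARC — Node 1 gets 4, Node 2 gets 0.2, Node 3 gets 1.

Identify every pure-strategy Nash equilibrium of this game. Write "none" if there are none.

Pure-strategy Nash equilibria: (LRU, LRU, LFU), (LFU, LRU, ARC), (LFU, LFU, LFU)

Node 1 against (LRU, LFU): payoffs 0.5, 0.2 → best response LRU.
Node 1 against (LRU, ARC): payoffs 0.9, 5.1 → best response LFU.
Node 1 against (LFU, LFU): payoffs 3.1, 4.3 → best response LFU.
Node 1 against (LFU, ARC): payoffs 4.7, 1.7 → best response LRU.
Node 1 against (ARC, LFU): payoffs 2, 2.9 → best response LFU.
Node 1 against (ARC, ARC): payoffs 5.7, 4 → best response LRU.
Node 2 against (LRU, LFU): payoffs 2.7, 1.7, 1.8 → best response LRU.
Node 2 against (LRU, ARC): payoffs 0.4, 1.2, 2.7 → best response ARC.
Node 2 against (LFU, LFU): payoffs 0.4, 4, 2.6 → best response LFU.
Node 2 against (LFU, ARC): payoffs 5.1, 1.9, 0.2 → best response LRU.
Node 3 against (LRU, LRU): payoffs 4.2, 0.7 → best response LFU.
Node 3 against (LRU, LFU): payoffs 0.2, 5.5 → best response ARC.
Node 3 against (LRU, ARC): payoffs 4.4, 1.2 → best response LFU.
Node 3 against (LFU, LRU): payoffs 0.2, 1.8 → best response ARC.
Node 3 against (LFU, LFU): payoffs 5.7, 2.8 → best response LFU.
Node 3 against (LFU, ARC): payoffs 1.5, 1 → best response LFU.
Mutual best responses: (LRU, LRU, LFU); (LFU, LRU, ARC); (LFU, LFU, LFU).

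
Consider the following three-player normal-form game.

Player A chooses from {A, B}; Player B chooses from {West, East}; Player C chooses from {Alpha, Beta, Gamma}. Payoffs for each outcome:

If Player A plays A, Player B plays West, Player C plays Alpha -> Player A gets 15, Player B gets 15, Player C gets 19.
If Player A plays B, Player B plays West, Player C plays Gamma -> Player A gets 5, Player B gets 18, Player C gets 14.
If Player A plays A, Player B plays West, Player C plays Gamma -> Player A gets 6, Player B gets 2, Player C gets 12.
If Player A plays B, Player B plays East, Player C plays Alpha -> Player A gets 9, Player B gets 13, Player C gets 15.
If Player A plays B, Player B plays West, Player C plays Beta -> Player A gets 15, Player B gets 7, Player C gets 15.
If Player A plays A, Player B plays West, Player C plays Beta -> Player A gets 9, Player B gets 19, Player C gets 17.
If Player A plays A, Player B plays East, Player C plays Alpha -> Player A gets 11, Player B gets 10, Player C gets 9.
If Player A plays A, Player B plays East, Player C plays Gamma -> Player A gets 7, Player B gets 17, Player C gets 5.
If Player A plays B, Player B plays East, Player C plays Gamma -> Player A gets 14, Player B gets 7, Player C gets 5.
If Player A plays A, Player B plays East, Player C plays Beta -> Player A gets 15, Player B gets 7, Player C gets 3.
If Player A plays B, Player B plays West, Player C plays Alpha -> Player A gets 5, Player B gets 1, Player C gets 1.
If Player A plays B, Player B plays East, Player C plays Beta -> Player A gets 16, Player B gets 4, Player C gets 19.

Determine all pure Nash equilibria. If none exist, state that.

Pure-strategy Nash equilibria: (A, West, Alpha), (B, West, Beta)

Player A against (West, Alpha): payoffs 15, 5 → best response A.
Player A against (West, Beta): payoffs 9, 15 → best response B.
Player A against (West, Gamma): payoffs 6, 5 → best response A.
Player A against (East, Alpha): payoffs 11, 9 → best response A.
Player A against (East, Beta): payoffs 15, 16 → best response B.
Player A against (East, Gamma): payoffs 7, 14 → best response B.
Player B against (A, Alpha): payoffs 15, 10 → best response West.
Player B against (A, Beta): payoffs 19, 7 → best response West.
Player B against (A, Gamma): payoffs 2, 17 → best response East.
Player B against (B, Alpha): payoffs 1, 13 → best response East.
Player B against (B, Beta): payoffs 7, 4 → best response West.
Player B against (B, Gamma): payoffs 18, 7 → best response West.
Player C against (A, West): payoffs 19, 17, 12 → best response Alpha.
Player C against (A, East): payoffs 9, 3, 5 → best response Alpha.
Player C against (B, West): payoffs 1, 15, 14 → best response Beta.
Player C against (B, East): payoffs 15, 19, 5 → best response Beta.
Mutual best responses: (A, West, Alpha); (B, West, Beta).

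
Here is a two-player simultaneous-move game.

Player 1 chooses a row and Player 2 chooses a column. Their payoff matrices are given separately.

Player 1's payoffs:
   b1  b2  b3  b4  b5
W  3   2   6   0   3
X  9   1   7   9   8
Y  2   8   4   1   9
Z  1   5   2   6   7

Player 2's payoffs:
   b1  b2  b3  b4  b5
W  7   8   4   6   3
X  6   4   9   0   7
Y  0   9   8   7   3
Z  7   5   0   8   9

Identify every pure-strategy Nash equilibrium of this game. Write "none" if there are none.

Pure-strategy Nash equilibria: (X, b3) and (Y, b2)

For each strategy profile, look for a profitable unilateral deviation.
(W, b1): Player 1 can switch to X (3 → 9). Not NE.
(W, b2): Player 1 can switch to Y (2 → 8). Not NE.
(W, b3): Player 1 can switch to X (6 → 7). Not NE.
(W, b4): Player 1 can switch to X (0 → 9). Not NE.
(W, b5): Player 1 can switch to X (3 → 8). Not NE.
(X, b1): Player 2 can switch to b3 (6 → 9). Not NE.
(X, b2): Player 1 can switch to W (1 → 2). Not NE.
(X, b3): Player 1 gets 7, best alternative 6; Player 2 gets 9, best alternative 7. No profitable deviation — NE.
(X, b4): Player 2 can switch to b1 (0 → 6). Not NE.
(X, b5): Player 1 can switch to Y (8 → 9). Not NE.
(Y, b1): Player 1 can switch to W (2 → 3). Not NE.
(Y, b2): Player 1 gets 8, best alternative 5; Player 2 gets 9, best alternative 8. No profitable deviation — NE.
(Y, b3): Player 1 can switch to W (4 → 6). Not NE.
(Y, b4): Player 1 can switch to X (1 → 9). Not NE.
(The remaining 6 profiles each have a profitable deviation by the same check.)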